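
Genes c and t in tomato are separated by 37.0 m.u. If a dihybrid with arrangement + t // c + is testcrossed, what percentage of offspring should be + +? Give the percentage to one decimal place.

18.5%

A map distance of 37.0 m.u. corresponds to a recombination frequency of 0.370.
The F1 is + t / c +, so + + is a recombinant gamete class with expected frequency r/2 = 0.370/2 = 0.1850.
That is 0.1850 = 18.5% of the progeny.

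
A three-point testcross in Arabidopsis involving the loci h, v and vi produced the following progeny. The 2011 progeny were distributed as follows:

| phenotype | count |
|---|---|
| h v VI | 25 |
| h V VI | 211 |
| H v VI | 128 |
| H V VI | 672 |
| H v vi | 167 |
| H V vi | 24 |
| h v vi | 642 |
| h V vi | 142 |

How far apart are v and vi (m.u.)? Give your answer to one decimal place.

The two most frequent reciprocal classes, H V VI and h v vi, are the parental types, so the F1 was H V VI / h v vi.
The two rarest classes, H V vi and h v VI, are the double crossovers. Comparing them with the parentals, only the vi allele has switched, so vi is the middle locus and the order is v – vi – h.
Crossovers in the v–vi interval produce the single-crossover classes H v VI and h V vi (128 + 142 = 270) plus the double crossovers (49).
RF(v–vi) = (270 + 49) / 2011 = 319/2011 = 0.1586 → 15.9 m.u.

15.9 m.u.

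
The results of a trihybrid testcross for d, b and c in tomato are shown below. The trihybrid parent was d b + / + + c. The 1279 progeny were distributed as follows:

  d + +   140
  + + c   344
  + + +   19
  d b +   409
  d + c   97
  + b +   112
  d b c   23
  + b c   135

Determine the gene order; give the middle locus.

c

The two rarest classes, d b c and + + +, are the double crossovers. Comparing them with the parentals, only the c allele has switched, so c is the middle locus and the order is d – c – b.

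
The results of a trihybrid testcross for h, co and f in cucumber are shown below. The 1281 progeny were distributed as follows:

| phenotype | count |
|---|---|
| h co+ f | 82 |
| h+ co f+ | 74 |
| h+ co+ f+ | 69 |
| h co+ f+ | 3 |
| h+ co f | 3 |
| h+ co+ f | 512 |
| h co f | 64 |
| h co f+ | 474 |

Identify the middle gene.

The two most frequent reciprocal classes, h+ co+ f and h co f+, are the parental types, so the F1 was h+ co+ f / h co f+.
The two rarest classes, h+ co f and h co+ f+, are the double crossovers. Comparing them with the parentals, only the co allele has switched, so co is the middle locus and the order is h – co – f.

co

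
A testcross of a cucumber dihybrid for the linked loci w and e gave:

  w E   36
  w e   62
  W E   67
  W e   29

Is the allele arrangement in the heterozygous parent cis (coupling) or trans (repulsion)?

cis

The two most frequent classes are W E (67) and w e (62); these are the parental (non-recombinant) types.
So the F1 carried W E on one chromosome and w e on the other — the recessive alleles are on the same chromosome (cis / coupling).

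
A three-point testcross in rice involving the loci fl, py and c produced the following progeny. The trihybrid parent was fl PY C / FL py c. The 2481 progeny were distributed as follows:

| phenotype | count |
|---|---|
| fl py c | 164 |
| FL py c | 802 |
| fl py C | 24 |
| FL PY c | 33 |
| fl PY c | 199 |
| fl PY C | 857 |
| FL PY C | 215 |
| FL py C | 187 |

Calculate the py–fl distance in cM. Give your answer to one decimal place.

The two rarest classes, fl py C and FL PY c, are the double crossovers. Comparing them with the parentals, only the py allele has switched, so py is the middle locus and the order is c – py – fl.
Crossovers in the py–fl interval produce the single-crossover classes FL PY C and fl py c (215 + 164 = 379) plus the double crossovers (57).
RF(py–fl) = (379 + 57) / 2481 = 436/2481 = 0.1757 → 17.6 cM.

17.6 cM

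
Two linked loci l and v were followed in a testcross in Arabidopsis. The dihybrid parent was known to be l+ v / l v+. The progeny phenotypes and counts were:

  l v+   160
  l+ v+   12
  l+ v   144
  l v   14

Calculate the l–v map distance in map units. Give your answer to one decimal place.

7.9 map units

The recombinant classes are l+ v+ and l v: 12 + 14 = 26.
Recombination frequency = 26/330 = 0.0788 ≈ 7.9%, i.e. 7.9 map units.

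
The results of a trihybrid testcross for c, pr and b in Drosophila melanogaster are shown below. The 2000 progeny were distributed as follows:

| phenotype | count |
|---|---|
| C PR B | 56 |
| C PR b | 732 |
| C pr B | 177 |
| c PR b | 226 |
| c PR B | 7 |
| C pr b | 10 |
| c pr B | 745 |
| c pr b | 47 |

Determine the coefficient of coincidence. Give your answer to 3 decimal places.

0.675

The two most frequent reciprocal classes, C PR b and c pr B, are the parental types, so the F1 was C PR b / c pr B.
The two rarest classes, C pr b and c PR B, are the double crossovers. Comparing them with the parentals, only the pr allele has switched, so pr is the middle locus and the order is c – pr – b.
c–pr: (403 + 17)/2000 = 0.2100; pr–b: (103 + 17)/2000 = 0.0600.
Expected DCO frequency = 0.2100 × 0.0600 ≈ 0.01260; observed = 17/2000 ≈ 0.00850.
Coefficient of coincidence = 0.00850/0.01260 ≈ 0.675.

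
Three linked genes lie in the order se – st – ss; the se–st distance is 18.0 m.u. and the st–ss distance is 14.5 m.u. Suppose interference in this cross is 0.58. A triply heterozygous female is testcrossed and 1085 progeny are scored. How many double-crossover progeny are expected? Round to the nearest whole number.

12

Map distances give recombination frequencies of 0.180 and 0.145 for the two intervals.
With interference 0.58 (so coincidence = 0.42), expected double-crossover frequency = 0.180 × 0.145 × 0.42 = 0.01096.
Expected number = 0.01096 × 1085 = 11.89 ≈ 12.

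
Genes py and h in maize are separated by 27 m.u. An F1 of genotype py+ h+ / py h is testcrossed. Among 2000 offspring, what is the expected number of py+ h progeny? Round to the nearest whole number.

270

A map distance of 27 m.u. corresponds to a recombination frequency of 0.270.
The F1 is py+ h+ / py h, so py+ h is a recombinant gamete class with expected frequency r/2 = 0.270/2 = 0.1350.
Expected number = 0.1350 × 2000 = 270.00 ≈ 270.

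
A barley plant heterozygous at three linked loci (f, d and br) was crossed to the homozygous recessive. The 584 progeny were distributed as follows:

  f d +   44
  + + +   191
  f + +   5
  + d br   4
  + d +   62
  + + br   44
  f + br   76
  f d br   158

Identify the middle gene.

f

The two most frequent reciprocal classes, + + + and f d br, are the parental types, so the F1 was + + + / f d br.
The two rarest classes, f + + and + d br, are the double crossovers. Comparing them with the parentals, only the f allele has switched, so f is the middle locus and the order is d – f – br.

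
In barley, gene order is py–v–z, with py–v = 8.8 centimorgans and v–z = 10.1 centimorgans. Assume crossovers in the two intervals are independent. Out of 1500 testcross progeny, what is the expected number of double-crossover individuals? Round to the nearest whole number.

13

Map distances give recombination frequencies of 0.088 and 0.101 for the two intervals.
With no interference, expected double-crossover frequency = 0.088 × 0.101 = 0.00889.
Expected number = 0.00889 × 1500 = 13.33 ≈ 13.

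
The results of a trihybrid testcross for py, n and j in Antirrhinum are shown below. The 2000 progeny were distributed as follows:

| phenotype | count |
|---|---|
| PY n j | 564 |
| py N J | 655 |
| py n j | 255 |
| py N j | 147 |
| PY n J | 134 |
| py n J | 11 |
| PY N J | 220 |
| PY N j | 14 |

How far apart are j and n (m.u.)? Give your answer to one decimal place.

15.3 m.u.

The two most frequent reciprocal classes, PY n j and py N J, are the parental types, so the F1 was PY n j / py N J.
The two rarest classes, PY N j and py n J, are the double crossovers. Comparing them with the parentals, only the n allele has switched, so n is the middle locus and the order is j – n – py.
Crossovers in the j–n interval produce the single-crossover classes PY n J and py N j (134 + 147 = 281) plus the double crossovers (25).
RF(j–n) = (281 + 25) / 2000 = 306/2000 = 0.1530 → 15.3 m.u.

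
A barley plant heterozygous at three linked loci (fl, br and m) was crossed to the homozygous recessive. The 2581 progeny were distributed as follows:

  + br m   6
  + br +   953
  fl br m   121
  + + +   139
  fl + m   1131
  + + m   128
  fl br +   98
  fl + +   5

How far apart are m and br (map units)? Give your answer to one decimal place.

The two most frequent reciprocal classes, + br + and fl + m, are the parental types, so the F1 was + br + / fl + m.
The two rarest classes, + br m and fl + +, are the double crossovers. Comparing them with the parentals, only the m allele has switched, so m is the middle locus and the order is fl – m – br.
Crossovers in the m–br interval produce the single-crossover classes + + + and fl br m (139 + 121 = 260) plus the double crossovers (11).
RF(m–br) = (260 + 11) / 2581 = 271/2581 = 0.1050 → 10.5 map units.

10.5 map units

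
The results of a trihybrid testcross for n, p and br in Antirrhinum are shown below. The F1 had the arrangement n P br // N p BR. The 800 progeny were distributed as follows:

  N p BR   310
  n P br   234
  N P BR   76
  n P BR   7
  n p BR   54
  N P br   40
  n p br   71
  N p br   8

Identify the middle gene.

The two rarest classes, n P BR and N p br, are the double crossovers. Comparing them with the parentals, only the br allele has switched, so br is the middle locus and the order is n – br – p.

br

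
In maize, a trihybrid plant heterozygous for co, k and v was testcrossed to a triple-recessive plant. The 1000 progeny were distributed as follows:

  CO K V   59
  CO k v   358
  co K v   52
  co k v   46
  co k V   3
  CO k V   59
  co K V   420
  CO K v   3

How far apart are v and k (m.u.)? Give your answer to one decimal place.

11.7 m.u.

The two most frequent reciprocal classes, co K V and CO k v, are the parental types, so the F1 was co K V / CO k v.
The two rarest classes, co k V and CO K v, are the double crossovers. Comparing them with the parentals, only the k allele has switched, so k is the middle locus and the order is co – k – v.
Crossovers in the k–v interval produce the single-crossover classes co K v and CO k V (52 + 59 = 111) plus the double crossovers (6).
RF(k–v) = (111 + 6) / 1000 = 117/1000 = 0.1170 → 11.7 m.u.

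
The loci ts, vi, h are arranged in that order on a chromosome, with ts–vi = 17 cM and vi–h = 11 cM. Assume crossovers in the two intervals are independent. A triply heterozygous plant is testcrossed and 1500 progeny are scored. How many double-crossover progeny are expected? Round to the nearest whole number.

Map distances give recombination frequencies of 0.170 and 0.110 for the two intervals.
With no interference, expected double-crossover frequency = 0.170 × 0.110 = 0.01870.
Expected number = 0.01870 × 1500 = 28.05 ≈ 28.

28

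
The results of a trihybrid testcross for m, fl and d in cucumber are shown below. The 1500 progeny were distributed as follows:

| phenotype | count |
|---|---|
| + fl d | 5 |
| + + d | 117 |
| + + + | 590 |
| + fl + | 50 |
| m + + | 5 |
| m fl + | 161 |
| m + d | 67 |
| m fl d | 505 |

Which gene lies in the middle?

m

The two most frequent reciprocal classes, m fl d and + + +, are the parental types, so the F1 was m fl d / + + +.
The two rarest classes, + fl d and m + +, are the double crossovers. Comparing them with the parentals, only the m allele has switched, so m is the middle locus and the order is fl – m – d.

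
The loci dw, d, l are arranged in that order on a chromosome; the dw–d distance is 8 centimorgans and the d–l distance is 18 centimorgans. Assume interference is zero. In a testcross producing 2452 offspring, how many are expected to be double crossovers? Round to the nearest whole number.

35

Map distances give recombination frequencies of 0.080 and 0.180 for the two intervals.
With no interference, expected double-crossover frequency = 0.080 × 0.180 = 0.01440.
Expected number = 0.01440 × 2452 = 35.31 ≈ 35.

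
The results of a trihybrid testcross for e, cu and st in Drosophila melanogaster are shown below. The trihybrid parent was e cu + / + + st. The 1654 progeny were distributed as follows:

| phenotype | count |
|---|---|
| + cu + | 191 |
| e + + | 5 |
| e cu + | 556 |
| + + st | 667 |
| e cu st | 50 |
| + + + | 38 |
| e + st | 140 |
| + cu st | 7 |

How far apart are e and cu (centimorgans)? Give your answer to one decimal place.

20.7 centimorgans

The two rarest classes, e + + and + cu st, are the double crossovers. Comparing them with the parentals, only the cu allele has switched, so cu is the middle locus and the order is e – cu – st.
Crossovers in the e–cu interval produce the single-crossover classes + cu + and e + st (191 + 140 = 331) plus the double crossovers (12).
RF(e–cu) = (331 + 12) / 1654 = 343/1654 = 0.2074 → 20.7 centimorgans.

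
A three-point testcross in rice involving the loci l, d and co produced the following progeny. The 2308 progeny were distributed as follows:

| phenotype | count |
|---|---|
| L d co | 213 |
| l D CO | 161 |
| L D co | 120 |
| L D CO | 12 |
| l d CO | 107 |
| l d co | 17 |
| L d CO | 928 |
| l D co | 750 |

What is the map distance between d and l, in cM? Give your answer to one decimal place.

11.1 cM

The two most frequent reciprocal classes, L d CO and l D co, are the parental types, so the F1 was L d CO / l D co.
The two rarest classes, L D CO and l d co, are the double crossovers. Comparing them with the parentals, only the d allele has switched, so d is the middle locus and the order is l – d – co.
Crossovers in the l–d interval produce the single-crossover classes l d CO and L D co (107 + 120 = 227) plus the double crossovers (29).
RF(l–d) = (227 + 29) / 2308 = 256/2308 = 0.1109 → 11.1 cM.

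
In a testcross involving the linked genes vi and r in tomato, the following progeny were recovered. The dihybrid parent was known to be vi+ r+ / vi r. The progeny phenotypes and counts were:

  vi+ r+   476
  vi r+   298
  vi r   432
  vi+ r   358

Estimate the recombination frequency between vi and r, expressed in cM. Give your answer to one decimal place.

The recombinant classes are vi+ r and vi r+: 358 + 298 = 656.
Recombination frequency = 656/1564 = 0.4194 ≈ 41.9%, i.e. 41.9 cM.

41.9 cM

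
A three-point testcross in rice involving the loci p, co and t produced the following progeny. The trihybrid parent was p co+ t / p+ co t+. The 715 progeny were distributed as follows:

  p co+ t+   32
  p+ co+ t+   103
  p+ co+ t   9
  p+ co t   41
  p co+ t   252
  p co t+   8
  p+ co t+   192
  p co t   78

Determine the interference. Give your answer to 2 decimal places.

The two rarest classes, p+ co+ t and p co t+, are the double crossovers. Comparing them with the parentals, only the p allele has switched, so p is the middle locus and the order is co – p – t.
co–p: (181 + 17)/715 = 0.2769; p–t: (73 + 17)/715 = 0.1259.
Expected DCO frequency = 0.2769 × 0.1259 ≈ 0.03486; observed = 17/715 ≈ 0.02378.
Coefficient of coincidence = 0.02378/0.03486 ≈ 0.68; interference = 1 − 0.68 = 0.32.

0.32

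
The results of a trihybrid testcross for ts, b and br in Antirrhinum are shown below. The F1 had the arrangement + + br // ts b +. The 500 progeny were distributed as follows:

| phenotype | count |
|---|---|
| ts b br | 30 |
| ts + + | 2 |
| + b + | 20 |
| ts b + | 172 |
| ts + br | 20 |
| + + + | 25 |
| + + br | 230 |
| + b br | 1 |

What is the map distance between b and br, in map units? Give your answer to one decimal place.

11.6 map units

The two rarest classes, + b br and ts + +, are the double crossovers. Comparing them with the parentals, only the b allele has switched, so b is the middle locus and the order is ts – b – br.
Crossovers in the b–br interval produce the single-crossover classes + + + and ts b br (25 + 30 = 55) plus the double crossovers (3).
RF(b–br) = (55 + 3) / 500 = 58/500 = 0.1160 → 11.6 map units.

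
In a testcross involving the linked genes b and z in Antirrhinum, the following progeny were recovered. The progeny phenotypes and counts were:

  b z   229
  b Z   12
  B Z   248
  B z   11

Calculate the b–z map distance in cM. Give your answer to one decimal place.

The two most frequent classes, B Z (248) and b z (229), are the parental types, so the F1 was B Z / b z.
The recombinant classes are B z and b Z: 11 + 12 = 23.
Recombination frequency = 23/500 = 0.0460 ≈ 4.6%, i.e. 4.6 cM.

4.6 cM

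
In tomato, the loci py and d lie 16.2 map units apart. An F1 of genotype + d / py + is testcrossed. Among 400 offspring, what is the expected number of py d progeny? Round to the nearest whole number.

32

A map distance of 16.2 map units corresponds to a recombination frequency of 0.162.
The F1 is + d / py +, so py d is a recombinant gamete class with expected frequency r/2 = 0.162/2 = 0.0810.
Expected number = 0.0810 × 400 = 32.40 ≈ 32.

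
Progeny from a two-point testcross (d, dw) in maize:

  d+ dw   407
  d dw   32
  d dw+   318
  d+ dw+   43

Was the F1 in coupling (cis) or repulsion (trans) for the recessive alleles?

The two most frequent classes are d+ dw (407) and d dw+ (318); these are the parental (non-recombinant) types.
So the F1 carried d+ dw on one chromosome and d dw+ on the other — the recessive alleles are on opposite chromosomes (trans / repulsion).

trans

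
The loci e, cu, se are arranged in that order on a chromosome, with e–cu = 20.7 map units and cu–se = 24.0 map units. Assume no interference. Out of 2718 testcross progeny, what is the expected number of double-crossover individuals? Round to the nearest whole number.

135

Map distances give recombination frequencies of 0.207 and 0.240 for the two intervals.
With no interference, expected double-crossover frequency = 0.207 × 0.240 = 0.04968.
Expected number = 0.04968 × 2718 = 135.03 ≈ 135.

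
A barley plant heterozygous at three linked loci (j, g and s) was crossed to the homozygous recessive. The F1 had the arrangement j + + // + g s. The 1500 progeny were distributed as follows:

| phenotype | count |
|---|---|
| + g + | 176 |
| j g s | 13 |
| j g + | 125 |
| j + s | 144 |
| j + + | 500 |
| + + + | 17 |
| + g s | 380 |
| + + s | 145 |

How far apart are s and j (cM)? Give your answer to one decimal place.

23.3 cM

The two rarest classes, + + + and j g s, are the double crossovers. Comparing them with the parentals, only the j allele has switched, so j is the middle locus and the order is s – j – g.
Crossovers in the s–j interval produce the single-crossover classes j + s and + g + (144 + 176 = 320) plus the double crossovers (30).
RF(s–j) = (320 + 30) / 1500 = 350/1500 = 0.2333 → 23.3 cM.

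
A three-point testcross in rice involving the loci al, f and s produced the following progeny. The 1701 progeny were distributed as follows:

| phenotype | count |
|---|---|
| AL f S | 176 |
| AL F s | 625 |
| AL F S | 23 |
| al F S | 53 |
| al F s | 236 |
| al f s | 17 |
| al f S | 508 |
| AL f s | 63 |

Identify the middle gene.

s

The two most frequent reciprocal classes, AL F s and al f S, are the parental types, so the F1 was AL F s / al f S.
The two rarest classes, AL F S and al f s, are the double crossovers. Comparing them with the parentals, only the s allele has switched, so s is the middle locus and the order is al – s – f.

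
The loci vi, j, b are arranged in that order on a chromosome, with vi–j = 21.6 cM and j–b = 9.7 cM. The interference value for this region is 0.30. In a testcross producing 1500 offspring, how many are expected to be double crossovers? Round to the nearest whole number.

22

Map distances give recombination frequencies of 0.216 and 0.097 for the two intervals.
With interference 0.30 (so coincidence = 0.70), expected double-crossover frequency = 0.216 × 0.097 × 0.70 = 0.01467.
Expected number = 0.01467 × 1500 = 22.00 ≈ 22.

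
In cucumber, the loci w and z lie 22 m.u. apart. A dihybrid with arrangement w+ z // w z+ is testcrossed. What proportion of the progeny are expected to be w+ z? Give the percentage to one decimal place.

39.0%

A map distance of 22 m.u. corresponds to a recombination frequency of 0.220.
The F1 is w+ z / w z+, so w+ z is a parental gamete class with expected frequency (1 − r)/2 = 0.780/2 = 0.3900.
That is 0.3900 = 39.0% of the progeny.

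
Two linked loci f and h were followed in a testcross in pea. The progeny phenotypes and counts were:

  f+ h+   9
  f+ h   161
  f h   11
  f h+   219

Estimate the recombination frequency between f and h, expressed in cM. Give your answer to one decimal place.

The two most frequent classes, f+ h (161) and f h+ (219), are the parental types, so the F1 was f+ h / f h+.
The recombinant classes are f+ h+ and f h: 9 + 11 = 20.
Recombination frequency = 20/400 = 0.0500 ≈ 5.0%, i.e. 5.0 cM.

5.0 cM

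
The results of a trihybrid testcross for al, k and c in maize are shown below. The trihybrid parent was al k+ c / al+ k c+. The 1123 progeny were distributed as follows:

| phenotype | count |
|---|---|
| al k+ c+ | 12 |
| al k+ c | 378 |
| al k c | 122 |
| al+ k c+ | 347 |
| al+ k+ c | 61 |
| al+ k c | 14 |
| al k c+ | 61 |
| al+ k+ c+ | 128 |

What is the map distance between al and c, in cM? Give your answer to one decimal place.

The two rarest classes, al k+ c+ and al+ k c, are the double crossovers. Comparing them with the parentals, only the c allele has switched, so c is the middle locus and the order is al – c – k.
Crossovers in the al–c interval produce the single-crossover classes al+ k+ c and al k c+ (61 + 61 = 122) plus the double crossovers (26).
RF(al–c) = (122 + 26) / 1123 = 148/1123 = 0.1318 → 13.2 cM.

13.2 cM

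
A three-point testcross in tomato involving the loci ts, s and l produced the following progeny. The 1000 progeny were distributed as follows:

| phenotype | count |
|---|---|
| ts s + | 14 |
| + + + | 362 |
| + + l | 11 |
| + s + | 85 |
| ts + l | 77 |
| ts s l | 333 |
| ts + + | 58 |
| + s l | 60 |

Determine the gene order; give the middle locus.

The two most frequent reciprocal classes, ts s l and + + +, are the parental types, so the F1 was ts s l / + + +.
The two rarest classes, ts s + and + + l, are the double crossovers. Comparing them with the parentals, only the l allele has switched, so l is the middle locus and the order is ts – l – s.

l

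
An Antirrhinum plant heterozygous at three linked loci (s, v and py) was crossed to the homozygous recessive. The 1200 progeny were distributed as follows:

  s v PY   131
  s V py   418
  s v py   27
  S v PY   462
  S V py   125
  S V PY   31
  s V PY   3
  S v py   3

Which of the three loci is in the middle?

The two most frequent reciprocal classes, S v PY and s V py, are the parental types, so the F1 was S v PY / s V py.
The two rarest classes, S v py and s V PY, are the double crossovers. Comparing them with the parentals, only the py allele has switched, so py is the middle locus and the order is v – py – s.

py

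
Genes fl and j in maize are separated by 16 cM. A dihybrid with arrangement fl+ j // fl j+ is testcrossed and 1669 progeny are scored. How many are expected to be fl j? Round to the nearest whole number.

134

A map distance of 16 cM corresponds to a recombination frequency of 0.160.
The F1 is fl+ j / fl j+, so fl j is a recombinant gamete class with expected frequency r/2 = 0.160/2 = 0.0800.
Expected number = 0.0800 × 1669 = 133.52 ≈ 134.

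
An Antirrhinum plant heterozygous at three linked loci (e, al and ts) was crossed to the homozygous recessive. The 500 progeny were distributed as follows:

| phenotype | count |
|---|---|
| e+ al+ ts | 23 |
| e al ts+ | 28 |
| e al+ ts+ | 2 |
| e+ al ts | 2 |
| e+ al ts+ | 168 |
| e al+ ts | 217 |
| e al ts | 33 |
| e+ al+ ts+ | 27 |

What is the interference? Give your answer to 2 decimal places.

0.43

The two most frequent reciprocal classes, e+ al ts+ and e al+ ts, are the parental types, so the F1 was e+ al ts+ / e al+ ts.
The two rarest classes, e+ al ts and e al+ ts+, are the double crossovers. Comparing them with the parentals, only the ts allele has switched, so ts is the middle locus and the order is e – ts – al.
e–ts: (51 + 4)/500 = 0.1100; ts–al: (60 + 4)/500 = 0.1280.
Expected DCO frequency = 0.1100 × 0.1280 ≈ 0.01408; observed = 4/500 ≈ 0.00800.
Coefficient of coincidence = 0.00800/0.01408 ≈ 0.57; interference = 1 − 0.57 = 0.43.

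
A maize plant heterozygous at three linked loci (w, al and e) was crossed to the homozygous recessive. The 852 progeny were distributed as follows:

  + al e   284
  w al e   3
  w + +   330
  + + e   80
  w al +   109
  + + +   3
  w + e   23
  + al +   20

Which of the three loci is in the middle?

w

The two most frequent reciprocal classes, w + + and + al e, are the parental types, so the F1 was w + + / + al e.
The two rarest classes, + + + and w al e, are the double crossovers. Comparing them with the parentals, only the w allele has switched, so w is the middle locus and the order is e – w – al.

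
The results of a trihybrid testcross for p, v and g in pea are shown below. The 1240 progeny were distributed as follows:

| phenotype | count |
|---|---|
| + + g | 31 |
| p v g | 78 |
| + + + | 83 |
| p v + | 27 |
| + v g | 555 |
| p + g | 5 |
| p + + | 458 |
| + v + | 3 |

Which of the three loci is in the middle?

The two most frequent reciprocal classes, + v g and p + +, are the parental types, so the F1 was + v g / p + +.
The two rarest classes, + v + and p + g, are the double crossovers. Comparing them with the parentals, only the g allele has switched, so g is the middle locus and the order is v – g – p.

g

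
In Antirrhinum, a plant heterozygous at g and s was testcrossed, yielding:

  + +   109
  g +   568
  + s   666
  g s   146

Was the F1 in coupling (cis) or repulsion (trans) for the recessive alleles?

The two most frequent classes are + s (666) and g + (568); these are the parental (non-recombinant) types.
So the F1 carried + s on one chromosome and g + on the other — the recessive alleles are on opposite chromosomes (trans / repulsion).

trans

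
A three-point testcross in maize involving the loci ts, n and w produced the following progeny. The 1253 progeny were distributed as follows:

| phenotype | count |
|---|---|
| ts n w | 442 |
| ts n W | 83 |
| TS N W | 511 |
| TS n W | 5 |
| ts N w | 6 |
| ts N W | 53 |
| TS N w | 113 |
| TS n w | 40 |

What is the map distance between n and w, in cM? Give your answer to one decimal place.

16.5 cM

The two most frequent reciprocal classes, ts n w and TS N W, are the parental types, so the F1 was ts n w / TS N W.
The two rarest classes, ts N w and TS n W, are the double crossovers. Comparing them with the parentals, only the n allele has switched, so n is the middle locus and the order is w – n – ts.
Crossovers in the w–n interval produce the single-crossover classes ts n W and TS N w (83 + 113 = 196) plus the double crossovers (11).
RF(w–n) = (196 + 11) / 1253 = 207/1253 = 0.1652 → 16.5 cM.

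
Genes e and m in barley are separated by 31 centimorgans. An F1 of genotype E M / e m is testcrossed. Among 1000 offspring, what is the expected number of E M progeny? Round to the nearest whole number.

345

A map distance of 31 centimorgans corresponds to a recombination frequency of 0.310.
The F1 is E M / e m, so E M is a parental gamete class with expected frequency (1 − r)/2 = 0.690/2 = 0.3450.
Expected number = 0.3450 × 1000 = 345.00 ≈ 345.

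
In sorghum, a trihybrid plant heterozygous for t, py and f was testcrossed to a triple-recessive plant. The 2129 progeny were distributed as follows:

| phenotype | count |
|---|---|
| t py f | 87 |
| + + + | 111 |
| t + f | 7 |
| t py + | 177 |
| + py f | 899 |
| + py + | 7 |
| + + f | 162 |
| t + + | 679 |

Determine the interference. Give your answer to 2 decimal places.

0.60

The two most frequent reciprocal classes, + py f and t + +, are the parental types, so the F1 was + py f / t + +.
The two rarest classes, + py + and t + f, are the double crossovers. Comparing them with the parentals, only the f allele has switched, so f is the middle locus and the order is py – f – t.
py–f: (339 + 14)/2129 = 0.1658; f–t: (198 + 14)/2129 = 0.0996.
Expected DCO frequency = 0.1658 × 0.0996 ≈ 0.01651; observed = 14/2129 ≈ 0.00658.
Coefficient of coincidence = 0.00658/0.01651 ≈ 0.40; interference = 1 − 0.40 = 0.60.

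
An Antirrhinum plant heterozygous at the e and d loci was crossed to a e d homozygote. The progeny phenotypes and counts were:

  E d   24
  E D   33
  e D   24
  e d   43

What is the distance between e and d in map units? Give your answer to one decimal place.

The two most frequent classes, E D (33) and e d (43), are the parental types, so the F1 was E D / e d.
The recombinant classes are E d and e D: 24 + 24 = 48.
Recombination frequency = 48/124 = 0.3871 ≈ 38.7%, i.e. 38.7 map units.

38.7 map units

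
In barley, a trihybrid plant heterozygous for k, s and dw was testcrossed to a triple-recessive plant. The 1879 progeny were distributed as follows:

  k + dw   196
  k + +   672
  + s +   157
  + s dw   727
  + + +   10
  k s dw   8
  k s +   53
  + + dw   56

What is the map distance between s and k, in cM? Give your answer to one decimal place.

6.8 cM

The two most frequent reciprocal classes, + s dw and k + +, are the parental types, so the F1 was + s dw / k + +.
The two rarest classes, k s dw and + + +, are the double crossovers. Comparing them with the parentals, only the k allele has switched, so k is the middle locus and the order is s – k – dw.
Crossovers in the s–k interval produce the single-crossover classes + + dw and k s + (56 + 53 = 109) plus the double crossovers (18).
RF(s–k) = (109 + 18) / 1879 = 127/1879 = 0.0676 → 6.8 cM.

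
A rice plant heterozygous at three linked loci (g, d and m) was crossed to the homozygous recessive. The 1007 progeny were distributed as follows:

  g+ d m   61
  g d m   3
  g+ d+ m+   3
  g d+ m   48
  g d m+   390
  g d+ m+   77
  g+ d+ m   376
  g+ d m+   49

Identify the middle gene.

The two most frequent reciprocal classes, g d m+ and g+ d+ m, are the parental types, so the F1 was g d m+ / g+ d+ m.
The two rarest classes, g d m and g+ d+ m+, are the double crossovers. Comparing them with the parentals, only the m allele has switched, so m is the middle locus and the order is d – m – g.

m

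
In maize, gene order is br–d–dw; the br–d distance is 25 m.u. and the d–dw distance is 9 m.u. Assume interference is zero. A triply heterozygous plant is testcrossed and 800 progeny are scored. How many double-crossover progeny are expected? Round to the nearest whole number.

Map distances give recombination frequencies of 0.250 and 0.090 for the two intervals.
With no interference, expected double-crossover frequency = 0.250 × 0.090 = 0.02250.
Expected number = 0.02250 × 800 = 18.00 ≈ 18.

18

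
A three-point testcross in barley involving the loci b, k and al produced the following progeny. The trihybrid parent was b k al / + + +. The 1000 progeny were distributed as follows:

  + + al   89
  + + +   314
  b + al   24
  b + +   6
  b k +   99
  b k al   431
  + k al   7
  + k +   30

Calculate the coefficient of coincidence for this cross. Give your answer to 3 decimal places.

0.965

The two rarest classes, + k al and b + +, are the double crossovers. Comparing them with the parentals, only the b allele has switched, so b is the middle locus and the order is k – b – al.
k–b: (54 + 13)/1000 = 0.0670; b–al: (188 + 13)/1000 = 0.2010.
Expected DCO frequency = 0.0670 × 0.2010 ≈ 0.01347; observed = 13/1000 ≈ 0.01300.
Coefficient of coincidence = 0.01300/0.01347 ≈ 0.965.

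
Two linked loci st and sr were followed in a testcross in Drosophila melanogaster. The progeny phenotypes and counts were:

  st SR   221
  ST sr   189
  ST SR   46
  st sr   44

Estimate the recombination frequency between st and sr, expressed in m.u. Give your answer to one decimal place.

The two most frequent classes, ST sr (189) and st SR (221), are the parental types, so the F1 was ST sr / st SR.
The recombinant classes are ST SR and st sr: 46 + 44 = 90.
Recombination frequency = 90/500 = 0.1800 ≈ 18.0%, i.e. 18.0 m.u.

18.0 m.u.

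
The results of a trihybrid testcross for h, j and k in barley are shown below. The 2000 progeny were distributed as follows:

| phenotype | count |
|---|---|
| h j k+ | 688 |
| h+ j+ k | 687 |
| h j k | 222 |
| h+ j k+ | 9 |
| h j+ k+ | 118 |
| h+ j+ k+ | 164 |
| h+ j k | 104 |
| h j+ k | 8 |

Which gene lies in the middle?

h

The two most frequent reciprocal classes, h j k+ and h+ j+ k, are the parental types, so the F1 was h j k+ / h+ j+ k.
The two rarest classes, h+ j k+ and h j+ k, are the double crossovers. Comparing them with the parentals, only the h allele has switched, so h is the middle locus and the order is k – h – j.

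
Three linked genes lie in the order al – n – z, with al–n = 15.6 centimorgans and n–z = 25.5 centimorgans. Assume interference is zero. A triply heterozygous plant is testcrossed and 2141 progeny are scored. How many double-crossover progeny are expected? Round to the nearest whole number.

85

Map distances give recombination frequencies of 0.156 and 0.255 for the two intervals.
With no interference, expected double-crossover frequency = 0.156 × 0.255 = 0.03978.
Expected number = 0.03978 × 2141 = 85.17 ≈ 85.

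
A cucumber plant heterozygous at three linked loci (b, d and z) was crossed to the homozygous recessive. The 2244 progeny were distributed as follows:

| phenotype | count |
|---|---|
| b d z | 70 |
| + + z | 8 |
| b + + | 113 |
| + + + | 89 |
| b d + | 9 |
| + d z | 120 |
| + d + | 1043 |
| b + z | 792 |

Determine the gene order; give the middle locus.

b

The two most frequent reciprocal classes, + d + and b + z, are the parental types, so the F1 was + d + / b + z.
The two rarest classes, b d + and + + z, are the double crossovers. Comparing them with the parentals, only the b allele has switched, so b is the middle locus and the order is z – b – d.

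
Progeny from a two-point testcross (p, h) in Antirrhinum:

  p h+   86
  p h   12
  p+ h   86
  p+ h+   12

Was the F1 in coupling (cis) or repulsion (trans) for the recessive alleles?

trans

The two most frequent classes are p+ h (86) and p h+ (86); these are the parental (non-recombinant) types.
So the F1 carried p+ h on one chromosome and p h+ on the other — the recessive alleles are on opposite chromosomes (trans / repulsion).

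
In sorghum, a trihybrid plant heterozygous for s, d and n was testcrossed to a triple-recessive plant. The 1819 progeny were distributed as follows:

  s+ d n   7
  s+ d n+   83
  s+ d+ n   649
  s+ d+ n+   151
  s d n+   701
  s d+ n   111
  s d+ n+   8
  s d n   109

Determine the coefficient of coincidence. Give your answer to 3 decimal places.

0.475

The two most frequent reciprocal classes, s+ d+ n and s d n+, are the parental types, so the F1 was s+ d+ n / s d n+.
The two rarest classes, s+ d n and s d+ n+, are the double crossovers. Comparing them with the parentals, only the d allele has switched, so d is the middle locus and the order is s – d – n.
s–d: (194 + 15)/1819 = 0.1149; d–n: (260 + 15)/1819 = 0.1512.
Expected DCO frequency = 0.1149 × 0.1512 ≈ 0.01737; observed = 15/1819 ≈ 0.00825.
Coefficient of coincidence = 0.00825/0.01737 ≈ 0.475.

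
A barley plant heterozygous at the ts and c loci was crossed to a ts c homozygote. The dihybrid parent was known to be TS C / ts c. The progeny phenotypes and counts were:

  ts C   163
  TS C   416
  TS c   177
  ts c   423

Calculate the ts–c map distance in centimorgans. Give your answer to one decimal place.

The recombinant classes are TS c and ts C: 177 + 163 = 340.
Recombination frequency = 340/1179 = 0.2884 ≈ 28.8%, i.e. 28.8 centimorgans.

28.8 centimorgans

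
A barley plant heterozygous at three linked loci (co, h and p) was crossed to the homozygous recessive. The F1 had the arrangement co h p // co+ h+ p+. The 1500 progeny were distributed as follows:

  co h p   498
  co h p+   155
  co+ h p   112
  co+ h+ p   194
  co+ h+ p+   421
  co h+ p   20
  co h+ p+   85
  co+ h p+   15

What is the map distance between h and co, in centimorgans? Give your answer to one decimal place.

15.5 centimorgans

The two rarest classes, co h+ p and co+ h p+, are the double crossovers. Comparing them with the parentals, only the h allele has switched, so h is the middle locus and the order is p – h – co.
Crossovers in the h–co interval produce the single-crossover classes co+ h p and co h+ p+ (112 + 85 = 197) plus the double crossovers (35).
RF(h–co) = (197 + 35) / 1500 = 232/1500 = 0.1547 → 15.5 centimorgans.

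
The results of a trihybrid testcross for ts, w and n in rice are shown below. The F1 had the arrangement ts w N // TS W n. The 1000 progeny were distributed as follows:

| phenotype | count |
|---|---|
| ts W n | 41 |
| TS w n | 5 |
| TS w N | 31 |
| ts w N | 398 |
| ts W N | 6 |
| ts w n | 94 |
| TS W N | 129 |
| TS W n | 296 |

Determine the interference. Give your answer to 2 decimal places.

0.43

The two rarest classes, ts W N and TS w n, are the double crossovers. Comparing them with the parentals, only the w allele has switched, so w is the middle locus and the order is ts – w – n.
ts–w: (72 + 11)/1000 = 0.0830; w–n: (223 + 11)/1000 = 0.2340.
Expected DCO frequency = 0.0830 × 0.2340 ≈ 0.01942; observed = 11/1000 ≈ 0.01100.
Coefficient of coincidence = 0.01100/0.01942 ≈ 0.57; interference = 1 − 0.57 = 0.43.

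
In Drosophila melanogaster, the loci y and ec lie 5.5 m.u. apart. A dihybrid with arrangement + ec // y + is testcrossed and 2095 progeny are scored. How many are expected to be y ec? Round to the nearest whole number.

58

A map distance of 5.5 m.u. corresponds to a recombination frequency of 0.055.
The F1 is + ec / y +, so y ec is a recombinant gamete class with expected frequency r/2 = 0.055/2 = 0.0275.
Expected number = 0.0275 × 2095 = 57.61 ≈ 58.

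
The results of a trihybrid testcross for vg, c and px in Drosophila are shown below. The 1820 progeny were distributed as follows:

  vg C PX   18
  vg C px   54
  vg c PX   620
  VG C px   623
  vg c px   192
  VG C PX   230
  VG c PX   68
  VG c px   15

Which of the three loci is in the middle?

c

The two most frequent reciprocal classes, vg c PX and VG C px, are the parental types, so the F1 was vg c PX / VG C px.
The two rarest classes, vg C PX and VG c px, are the double crossovers. Comparing them with the parentals, only the c allele has switched, so c is the middle locus and the order is vg – c – px.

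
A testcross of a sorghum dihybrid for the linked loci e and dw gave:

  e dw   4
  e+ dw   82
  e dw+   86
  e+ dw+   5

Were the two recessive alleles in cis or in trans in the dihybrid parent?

trans

The two most frequent classes are e+ dw (82) and e dw+ (86); these are the parental (non-recombinant) types.
So the F1 carried e+ dw on one chromosome and e dw+ on the other — the recessive alleles are on opposite chromosomes (trans / repulsion).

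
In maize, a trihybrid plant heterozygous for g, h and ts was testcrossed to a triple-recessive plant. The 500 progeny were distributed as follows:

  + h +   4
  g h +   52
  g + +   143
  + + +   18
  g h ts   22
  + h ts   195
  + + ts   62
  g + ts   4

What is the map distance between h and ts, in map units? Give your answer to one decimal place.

24.4 map units

The two most frequent reciprocal classes, + h ts and g + +, are the parental types, so the F1 was + h ts / g + +.
The two rarest classes, + h + and g + ts, are the double crossovers. Comparing them with the parentals, only the ts allele has switched, so ts is the middle locus and the order is g – ts – h.
Crossovers in the ts–h interval produce the single-crossover classes + + ts and g h + (62 + 52 = 114) plus the double crossovers (8).
RF(ts–h) = (114 + 8) / 500 = 122/500 = 0.2440 → 24.4 map units.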